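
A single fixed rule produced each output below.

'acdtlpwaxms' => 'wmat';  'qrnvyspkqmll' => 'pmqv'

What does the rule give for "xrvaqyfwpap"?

Each output is the input with this applied: keep one character in every 3, starting at position 1 (positions 1st, 4th, 7th, ...), then swap the front and back halves of the string.
Starting from "xrvaqyfwpap": after the first operation, "xafa"; after the second, "faxa".

faxa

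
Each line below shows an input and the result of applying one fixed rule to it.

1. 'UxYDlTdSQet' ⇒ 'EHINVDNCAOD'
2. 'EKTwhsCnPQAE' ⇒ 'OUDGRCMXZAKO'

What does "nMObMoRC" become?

What's happening: shift every letter 10 places forward in the alphabet (wrapping around), then convert every letter to uppercase.
Applying both steps to "nMObMoRC": "xWYlWyBM", then "XWYLWYBM".

XWYLWYBM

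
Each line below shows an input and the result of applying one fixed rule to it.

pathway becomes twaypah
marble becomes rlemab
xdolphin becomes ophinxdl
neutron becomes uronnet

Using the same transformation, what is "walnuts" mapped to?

lutswan

In each case the input is transformed by: move the first 3 characters to the end (rotate left by 3), then swap the first and last characters.
Applying that to "walnuts" gives "lutswan".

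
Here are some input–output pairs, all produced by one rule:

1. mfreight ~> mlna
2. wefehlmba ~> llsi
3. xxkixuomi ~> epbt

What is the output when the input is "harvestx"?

hcze

In each case the input is transformed by: shift every letter 7 places forward in the alphabet (wrapping around), then keep every other character starting from the second (positions 2nd, 4th, 6th, ...).
On "harvestx": the first step gives "ohyclzae", and the second then gives "hcze".
(Check on "wefehlmba": → "dlmlostih" → "llsi" ✓)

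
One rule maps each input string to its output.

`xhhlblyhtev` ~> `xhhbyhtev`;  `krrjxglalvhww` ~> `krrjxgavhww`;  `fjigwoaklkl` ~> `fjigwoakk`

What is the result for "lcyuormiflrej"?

cyuormifrej

The transformation: remove every "l".
For "lcyuormiflrej" the result is "cyuormifrej".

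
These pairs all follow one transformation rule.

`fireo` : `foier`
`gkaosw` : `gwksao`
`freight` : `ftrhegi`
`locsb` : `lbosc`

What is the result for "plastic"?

The transformation: take characters alternately from the front and the back (1st, last, 2nd, 2nd-last, ...).
So "plastic" becomes "pcliats".

pcliats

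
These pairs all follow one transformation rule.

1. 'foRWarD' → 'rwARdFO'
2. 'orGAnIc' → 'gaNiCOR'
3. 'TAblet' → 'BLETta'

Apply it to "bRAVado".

What's happening: flip the case of every letter, then move the first 2 characters to the end (rotate left by 2).
Starting from "bRAVado": after the first operation, "BravADO"; after the second, "avADOBr".

avADOBr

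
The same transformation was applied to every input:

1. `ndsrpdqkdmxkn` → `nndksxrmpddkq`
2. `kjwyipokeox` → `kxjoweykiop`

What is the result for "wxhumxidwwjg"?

In each case the input is transformed by: take characters alternately from the front and the back (1st, last, 2nd, 2nd-last, ...).
Applying that to "wxhumxidwwjg" gives "wgxjhwuwmdxi".

wgxjhwuwmdxi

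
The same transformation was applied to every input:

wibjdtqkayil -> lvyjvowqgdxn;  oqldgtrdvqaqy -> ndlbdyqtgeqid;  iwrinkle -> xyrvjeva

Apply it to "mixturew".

The rule is to move the last 3 characters to the front (rotate right by 3), then shift every letter 13 places forward in the alphabet (wrapping around) — i.e. ROT13.
For "mixturew", step one produces "rewmixtu"; step two turns that into "erjzvkgh".

erjzvkgh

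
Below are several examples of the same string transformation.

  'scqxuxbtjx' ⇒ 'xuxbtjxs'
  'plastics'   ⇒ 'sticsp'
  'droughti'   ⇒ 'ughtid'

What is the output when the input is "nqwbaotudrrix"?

baotudrrixn

The pattern: move the first 3 characters to the end (rotate left by 3), then delete the last 2 characters.
For "nqwbaotudrrix", step one produces "baotudrrixnqw"; step two turns that into "baotudrrixn".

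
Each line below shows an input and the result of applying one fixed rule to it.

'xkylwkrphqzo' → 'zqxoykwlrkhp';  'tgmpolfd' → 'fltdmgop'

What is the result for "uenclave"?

Rule — move the last 3 characters to the front (rotate right by 3), then swap each adjacent pair of characters (1↔2, 3↔4, ...).
Applying that to "uenclave" gives "vauenelc".

vauenelc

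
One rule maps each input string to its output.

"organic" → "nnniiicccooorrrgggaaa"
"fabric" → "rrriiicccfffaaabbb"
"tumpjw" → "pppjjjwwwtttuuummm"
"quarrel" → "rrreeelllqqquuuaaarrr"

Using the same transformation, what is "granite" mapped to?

The pattern: move the last 3 characters to the front (rotate right by 3), then repeat every character 3 times.
So "granite" becomes "iiittteeegggrrraaannn".
(Check on "tumpjw": → "pjwtum" → "pppjjjwwwtttuuummm" ✓)

iiittteeegggrrraaannn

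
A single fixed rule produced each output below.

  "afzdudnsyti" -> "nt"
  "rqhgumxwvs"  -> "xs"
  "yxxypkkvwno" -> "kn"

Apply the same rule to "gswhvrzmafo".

zf

The rule is to keep one character in every 3, starting at position 1 (positions 1st, 4th, 7th, ...), then keep only the last 2 characters.
"gswhvrzmafo" → "ghzf" → "zf".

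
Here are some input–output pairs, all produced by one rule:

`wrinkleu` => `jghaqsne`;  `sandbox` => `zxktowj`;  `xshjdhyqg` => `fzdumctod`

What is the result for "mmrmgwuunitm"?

The transformation: shift every letter 4 places backward in the alphabet (wrapping around), then move the first 3 characters to the end (rotate left by 3).
"mmrmgwuunitm" → "icsqqjepiiin".

icsqqjepiiin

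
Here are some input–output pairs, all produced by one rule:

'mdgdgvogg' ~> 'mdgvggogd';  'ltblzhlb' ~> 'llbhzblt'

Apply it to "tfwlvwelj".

The transformation: swap each adjacent pair of characters (1↔2, 3↔4, ...), then move the first character to the end.
Working it through for "tfwlvwelj": intermediate "ftlwwvlej", final "tlwwvlejf".

tlwwvlejf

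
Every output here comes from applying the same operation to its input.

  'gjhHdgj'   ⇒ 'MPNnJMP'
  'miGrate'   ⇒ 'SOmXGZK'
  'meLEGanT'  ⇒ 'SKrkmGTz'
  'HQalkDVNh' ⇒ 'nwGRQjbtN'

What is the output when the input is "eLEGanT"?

KrkmGTz

The transformation: shift every letter 6 places forward in the alphabet (wrapping around), then flip the case of every letter.
Working it through for "eLEGanT": intermediate "kRKMgtZ", final "KrkmGTz".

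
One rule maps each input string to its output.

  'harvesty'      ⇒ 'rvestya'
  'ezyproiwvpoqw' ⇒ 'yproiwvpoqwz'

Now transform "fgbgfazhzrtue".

bgfazhzrtueg

In each case the input is transformed by: delete the first character, then move the first character to the end.
"fgbgfazhzrtue" → "gbgfazhzrtue" → "bgfazhzrtueg".
(Check on "harvesty": → "arvesty" → "rvestya" ✓)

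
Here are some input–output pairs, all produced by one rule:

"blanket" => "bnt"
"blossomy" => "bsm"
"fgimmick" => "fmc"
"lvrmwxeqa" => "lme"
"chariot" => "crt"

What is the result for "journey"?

jry

The pattern: keep one character in every 3, starting at position 1 (positions 1st, 4th, 7th, ...).
For "journey" the result is "jry".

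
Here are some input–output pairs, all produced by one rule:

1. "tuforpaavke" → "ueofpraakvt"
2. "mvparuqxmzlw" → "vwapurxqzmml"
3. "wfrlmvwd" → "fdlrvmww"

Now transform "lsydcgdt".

The rule is to swap the first and last characters, then swap each adjacent pair of characters (1↔2, 3↔4, ...).
Applying both steps to "lsydcgdt": "tsydcgdl", then "stdygcld".
(Check on "tuforpaavke": → "euforpaavkt" → "ueofpraakvt" ✓)

stdygcld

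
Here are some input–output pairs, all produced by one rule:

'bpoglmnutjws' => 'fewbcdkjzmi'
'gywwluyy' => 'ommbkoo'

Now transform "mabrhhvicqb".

The pattern: shift every letter 10 places backward in the alphabet (wrapping around), then delete the first character.
On "mabrhhvicqb": the first step gives "cqrhxxlysgr", and the second then gives "qrhxxlysgr".
(Check on "bpoglmnutjws": → "rfewbcdkjzmi" → "fewbcdkjzmi" ✓)

qrhxxlysgr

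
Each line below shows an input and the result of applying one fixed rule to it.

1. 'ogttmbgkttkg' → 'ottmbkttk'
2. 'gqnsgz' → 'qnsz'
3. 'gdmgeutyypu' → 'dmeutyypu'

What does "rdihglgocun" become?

In each case the input is transformed by: remove every "g".
So "rdihglgocun" becomes "rdihlocun".

rdihlocun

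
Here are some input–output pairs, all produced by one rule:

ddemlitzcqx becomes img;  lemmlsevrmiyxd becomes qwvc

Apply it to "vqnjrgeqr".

In each case the input is transformed by: shift every letter 4 places forward in the alphabet (wrapping around), then keep one character in every 3, starting at position 3 (positions 3rd, 6th, 9th, ...).
Starting from "vqnjrgeqr": after the first operation, "zurnvkiuv"; after the second, "rkv".

rkv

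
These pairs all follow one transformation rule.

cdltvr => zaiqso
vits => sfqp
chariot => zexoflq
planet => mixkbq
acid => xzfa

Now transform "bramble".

Looking at the pairs, the operation is to shift every letter 3 places backward in the alphabet (wrapping around).
Doing the same to "bramble": "yoxjyib".

yoxjyib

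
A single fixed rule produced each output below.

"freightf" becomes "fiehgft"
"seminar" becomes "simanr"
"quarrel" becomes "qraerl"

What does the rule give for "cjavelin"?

cvaleni

The rule is to swap each adjacent pair of characters (1↔2, 3↔4, ...), then delete the first character.
Starting from "cjavelin": after the first operation, "jcvaleni"; after the second, "cvaleni".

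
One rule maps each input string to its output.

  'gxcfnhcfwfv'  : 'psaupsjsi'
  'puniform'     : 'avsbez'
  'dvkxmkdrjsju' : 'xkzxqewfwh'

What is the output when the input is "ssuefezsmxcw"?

hrsrmfzkpj

The rule is to shift every letter 13 places forward in the alphabet (wrapping around) — i.e. ROT13, then delete the first 2 characters.
Starting from "ssuefezsmxcw": after the first operation, "ffhrsrmfzkpj"; after the second, "hrsrmfzkpj".
(Check on "gxcfnhcfwfv": → "tkpsaupsjsi" → "psaupsjsi" ✓)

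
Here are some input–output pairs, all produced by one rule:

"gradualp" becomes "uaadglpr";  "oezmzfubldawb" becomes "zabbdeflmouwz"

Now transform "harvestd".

Rule — sort the characters into alphabetical order, then move the last character to the front.
So "harvestd" becomes "vadehrst".

vadehrst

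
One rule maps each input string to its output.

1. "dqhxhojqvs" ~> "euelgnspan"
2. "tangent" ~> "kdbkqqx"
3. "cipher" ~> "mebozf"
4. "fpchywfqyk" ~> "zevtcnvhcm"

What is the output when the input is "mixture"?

Looking at the pairs, the operation is to shift every letter 3 places backward in the alphabet (wrapping around), then move the first 2 characters to the end (rotate left by 2).
For "mixture", step one produces "jfuqrob"; step two turns that into "uqrobjf".
(Check on "dqhxhojqvs": → "aneuelgnsp" → "euelgnspan" ✓)

uqrobjf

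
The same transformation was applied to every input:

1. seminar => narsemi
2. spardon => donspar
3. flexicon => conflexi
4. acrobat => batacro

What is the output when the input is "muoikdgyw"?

Each output is the input with this applied: move the last 3 characters to the front (rotate right by 3).
Doing the same to "muoikdgyw": "gywmuoikd".

gywmuoikd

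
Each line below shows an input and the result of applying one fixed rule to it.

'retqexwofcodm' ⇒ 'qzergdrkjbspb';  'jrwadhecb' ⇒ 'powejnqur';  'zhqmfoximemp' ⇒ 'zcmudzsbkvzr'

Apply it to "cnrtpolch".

The pattern: move the last 2 characters to the front (rotate right by 2), then shift every letter 13 places forward in the alphabet (wrapping around) — i.e. ROT13.
On "cnrtpolch": the first step gives "chcnrtpol", and the second then gives "pupaegcby".

pupaegcby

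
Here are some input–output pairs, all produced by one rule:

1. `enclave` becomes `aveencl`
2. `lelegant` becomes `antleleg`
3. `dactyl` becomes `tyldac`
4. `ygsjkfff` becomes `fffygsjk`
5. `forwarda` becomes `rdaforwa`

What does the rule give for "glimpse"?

In each case the input is transformed by: move the last 3 characters to the front (rotate right by 3).
"glimpse" → "pseglim".

pseglim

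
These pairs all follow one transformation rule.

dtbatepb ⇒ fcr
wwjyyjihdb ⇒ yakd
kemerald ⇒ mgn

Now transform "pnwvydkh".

Looking at the pairs, the operation is to keep one character in every 3, starting at position 1 (positions 1st, 4th, 7th, ...), then shift every letter 2 places forward in the alphabet (wrapping around).
For "pnwvydkh", step one produces "pvk"; step two turns that into "rxm".
(Check on "dtbatepb": → "dap" → "fcr" ✓)

rxm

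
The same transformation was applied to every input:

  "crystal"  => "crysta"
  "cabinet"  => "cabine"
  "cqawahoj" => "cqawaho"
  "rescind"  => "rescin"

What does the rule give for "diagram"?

diagra

Rule — delete the last character.
On "diagram" that produces "diagra".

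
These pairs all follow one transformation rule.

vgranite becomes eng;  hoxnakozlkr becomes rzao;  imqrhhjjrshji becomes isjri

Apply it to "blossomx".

xsl

Rule — reverse the string, then keep one character in every 3, starting at position 1 (positions 1st, 4th, 7th, ...).
Applying both steps to "blossomx": "xmossolb", then "xsl".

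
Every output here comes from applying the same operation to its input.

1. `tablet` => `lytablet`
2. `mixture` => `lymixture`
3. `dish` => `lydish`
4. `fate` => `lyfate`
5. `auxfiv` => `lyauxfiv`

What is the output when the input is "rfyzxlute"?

Rule — prepend "ly".
Applying that to "rfyzxlute" gives "lyrfyzxlute".

lyrfyzxlute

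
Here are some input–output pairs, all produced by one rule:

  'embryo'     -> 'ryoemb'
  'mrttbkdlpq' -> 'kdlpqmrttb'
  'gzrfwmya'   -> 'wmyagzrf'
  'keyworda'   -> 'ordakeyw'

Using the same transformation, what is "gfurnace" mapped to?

nacegfur

Looking at the pairs, the operation is to swap the front and back halves of the string.
"gfurnace" → "nacegfur".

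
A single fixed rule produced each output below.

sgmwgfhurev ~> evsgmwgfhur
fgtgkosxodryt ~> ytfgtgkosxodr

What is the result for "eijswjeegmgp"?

What's happening: move the last 2 characters to the front (rotate right by 2).
For "eijswjeegmgp" the result is "gpeijswjeegm".

gpeijswjeegm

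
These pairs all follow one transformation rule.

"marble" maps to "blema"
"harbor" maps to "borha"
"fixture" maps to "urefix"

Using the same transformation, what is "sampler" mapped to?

lersam

Looking at the pairs, the operation is to move the last 3 characters to the front (rotate right by 3), then delete the last character.
"sampler" → "lersamp" → "lersam".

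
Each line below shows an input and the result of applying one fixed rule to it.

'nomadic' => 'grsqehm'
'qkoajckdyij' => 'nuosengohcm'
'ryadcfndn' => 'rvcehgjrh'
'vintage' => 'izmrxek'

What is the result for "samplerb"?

Looking at the pairs, the operation is to move the last character to the front, then shift every letter 4 places forward in the alphabet (wrapping around).
Starting from "samplerb": after the first operation, "bsampler"; after the second, "fweqtpiv".

fweqtpiv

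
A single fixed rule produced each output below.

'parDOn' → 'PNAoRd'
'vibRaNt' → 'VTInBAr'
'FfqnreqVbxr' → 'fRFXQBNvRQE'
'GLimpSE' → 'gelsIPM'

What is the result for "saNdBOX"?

Looking at the pairs, the operation is to flip the case of every letter, then take characters alternately from the front and the back (1st, last, 2nd, 2nd-last, ...).
For "saNdBOX" the result is "SxAonbD".

SxAonbD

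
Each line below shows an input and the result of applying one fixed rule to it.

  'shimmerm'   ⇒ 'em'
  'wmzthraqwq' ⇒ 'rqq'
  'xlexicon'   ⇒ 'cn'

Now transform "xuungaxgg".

Each output is the input with this applied: keep every other character starting from the second (positions 2nd, 4th, 6th, ...), then delete the first 2 characters.
Starting from "xuungaxgg": after the first operation, "unag"; after the second, "ag".
(Check on "shimmerm": → "hmem" → "em" ✓)

ag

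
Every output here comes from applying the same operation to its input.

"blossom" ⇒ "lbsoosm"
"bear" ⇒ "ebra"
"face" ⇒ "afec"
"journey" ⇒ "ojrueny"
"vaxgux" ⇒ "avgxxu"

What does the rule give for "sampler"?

aspmelr

Rule — swap each adjacent pair of characters (1↔2, 3↔4, ...).
For "sampler" the result is "aspmelr".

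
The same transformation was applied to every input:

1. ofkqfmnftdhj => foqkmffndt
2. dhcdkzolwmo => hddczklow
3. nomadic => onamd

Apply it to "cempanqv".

ecpmna

The pattern: delete the last 2 characters, then swap each adjacent pair of characters (1↔2, 3↔4, ...).
"cempanqv" → "cempan" → "ecpmna".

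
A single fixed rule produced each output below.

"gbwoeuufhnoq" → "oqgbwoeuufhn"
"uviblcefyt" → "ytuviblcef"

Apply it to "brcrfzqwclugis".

The pattern: move the last 2 characters to the front (rotate right by 2).
So "brcrfzqwclugis" becomes "isbrcrfzqwclug".

isbrcrfzqwclug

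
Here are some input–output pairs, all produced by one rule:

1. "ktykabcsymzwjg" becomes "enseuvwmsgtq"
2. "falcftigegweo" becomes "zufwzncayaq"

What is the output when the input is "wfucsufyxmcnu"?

In each case the input is transformed by: shift every letter 6 places backward in the alphabet (wrapping around), then delete the last 2 characters.
Working it through for "wfucsufyxmcnu": intermediate "qzowmozsrgwho", final "qzowmozsrgw".

qzowmozsrgw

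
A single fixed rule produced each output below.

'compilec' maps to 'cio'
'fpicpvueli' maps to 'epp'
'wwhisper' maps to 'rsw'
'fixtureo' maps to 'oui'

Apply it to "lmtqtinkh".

Rule — keep one character in every 3, starting at position 2 (positions 2nd, 5th, 8th, ...), then reverse the string.
So "lmtqtinkh" becomes "ktm".
(Check on "fpicpvueli": → "ppe" → "epp" ✓)

ktm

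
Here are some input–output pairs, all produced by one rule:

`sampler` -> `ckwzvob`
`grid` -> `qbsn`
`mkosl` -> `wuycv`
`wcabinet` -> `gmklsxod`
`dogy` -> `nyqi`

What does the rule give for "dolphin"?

In each case the input is transformed by: shift every letter 10 places forward in the alphabet (wrapping around).
Doing the same to "dolphin": "nyvzrsx".

nyvzrsx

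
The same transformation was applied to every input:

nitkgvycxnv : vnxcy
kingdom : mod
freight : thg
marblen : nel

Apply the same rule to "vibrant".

Looking at the pairs, the operation is to take characters alternately from the front and the back (1st, last, 2nd, 2nd-last, ...), then keep every other character starting from the second (positions 2nd, 4th, 6th, ...).
Starting from "vibrant": after the first operation, "vtinbar"; after the second, "tna".

tna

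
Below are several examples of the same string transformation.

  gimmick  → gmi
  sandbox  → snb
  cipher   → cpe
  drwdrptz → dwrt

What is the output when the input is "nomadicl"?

nmdc

Looking at the pairs, the operation is to move the last character to the front, then keep every other character starting from the second (positions 2nd, 4th, 6th, ...).
Starting from "nomadicl": after the first operation, "lnomadic"; after the second, "nmdc".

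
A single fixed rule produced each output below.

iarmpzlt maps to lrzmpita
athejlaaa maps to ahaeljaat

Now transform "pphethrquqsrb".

The transformation: take characters alternately from the front and the back (1st, last, 2nd, 2nd-last, ...), then move the first 3 characters to the end (rotate left by 3).
"pphethrquqsrb" → "rhseqtuhqrpbp".

rhseqtuhqrpbp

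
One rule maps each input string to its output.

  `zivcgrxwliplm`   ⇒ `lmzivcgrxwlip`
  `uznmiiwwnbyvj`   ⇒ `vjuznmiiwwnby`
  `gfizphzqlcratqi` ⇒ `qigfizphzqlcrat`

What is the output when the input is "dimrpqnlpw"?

pwdimrpqnl

The pattern: move the last 2 characters to the front (rotate right by 2).
"dimrpqnlpw" → "pwdimrpqnl".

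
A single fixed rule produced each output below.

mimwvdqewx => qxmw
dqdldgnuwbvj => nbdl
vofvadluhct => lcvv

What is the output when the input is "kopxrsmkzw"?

Each output is the input with this applied: keep one character in every 3, starting at position 1 (positions 1st, 4th, 7th, ...), then move the first 2 characters to the end (rotate left by 2).
Applying both steps to "kopxrsmkzw": "kxmw", then "mwkx".

mwkx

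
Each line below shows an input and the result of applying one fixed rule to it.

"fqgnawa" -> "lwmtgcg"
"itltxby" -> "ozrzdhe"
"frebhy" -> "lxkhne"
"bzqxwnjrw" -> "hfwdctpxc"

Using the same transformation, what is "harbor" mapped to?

ngxhux

What's happening: shift every letter 6 places forward in the alphabet (wrapping around).
For "harbor" the result is "ngxhux".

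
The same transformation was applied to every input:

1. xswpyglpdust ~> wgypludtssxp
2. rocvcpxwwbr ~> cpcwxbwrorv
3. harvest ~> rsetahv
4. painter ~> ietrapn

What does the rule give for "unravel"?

revlnua

The rule is to swap each adjacent pair of characters (1↔2, 3↔4, ...), then move the first 3 characters to the end (rotate left by 3).
On "unravel": the first step gives "nuarevl", and the second then gives "revlnua".
(Check on "rocvcpxwwbr": → "orvcpcwxbwr" → "cpcwxbwrorv" ✓)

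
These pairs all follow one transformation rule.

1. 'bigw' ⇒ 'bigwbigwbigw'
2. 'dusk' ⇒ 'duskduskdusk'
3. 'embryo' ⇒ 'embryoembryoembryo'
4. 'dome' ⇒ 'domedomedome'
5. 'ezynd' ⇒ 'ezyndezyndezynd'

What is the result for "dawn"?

What's happening: write the whole string 3 times in a row.
For "dawn" the result is "dawndawndawn".

dawndawndawn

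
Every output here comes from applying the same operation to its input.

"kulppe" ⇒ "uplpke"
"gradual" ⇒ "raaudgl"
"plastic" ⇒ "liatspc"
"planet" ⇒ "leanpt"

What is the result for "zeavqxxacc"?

What's happening: take characters alternately from the front and the back (1st, last, 2nd, 2nd-last, ...), then move the first 2 characters to the end (rotate left by 2).
Applying both steps to "zeavqxxacc": "zcecaavxqx", then "ecaavxqxzc".

ecaavxqxzc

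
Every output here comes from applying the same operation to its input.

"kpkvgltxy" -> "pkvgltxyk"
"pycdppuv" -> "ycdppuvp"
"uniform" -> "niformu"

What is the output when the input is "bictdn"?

Looking at the pairs, the operation is to move the first character to the end.
So "bictdn" becomes "ictdnb".

ictdnb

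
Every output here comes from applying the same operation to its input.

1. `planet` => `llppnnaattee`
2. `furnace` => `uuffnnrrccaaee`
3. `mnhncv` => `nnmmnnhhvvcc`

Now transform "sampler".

The rule is to swap each adjacent pair of characters (1↔2, 3↔4, ...), then double every character.
Doing the same to "sampler": "aassppmmeellrr".

aassppmmeellrr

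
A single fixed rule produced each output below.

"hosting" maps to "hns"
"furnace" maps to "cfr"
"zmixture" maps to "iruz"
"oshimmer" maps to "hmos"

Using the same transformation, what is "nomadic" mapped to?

Each output is the input with this applied: sort the characters into alphabetical order, then keep every other character starting from the second (positions 2nd, 4th, 6th, ...).
"nomadic" → "acdimno" → "cin".

cin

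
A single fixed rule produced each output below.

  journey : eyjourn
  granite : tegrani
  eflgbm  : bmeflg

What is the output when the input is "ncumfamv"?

What's happening: move the last 2 characters to the front (rotate right by 2).
"ncumfamv" → "mvncumfa".

mvncumfa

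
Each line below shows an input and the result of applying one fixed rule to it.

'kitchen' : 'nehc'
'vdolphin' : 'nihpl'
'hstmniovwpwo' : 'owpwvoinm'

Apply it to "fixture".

The rule is to delete the first 3 characters, then reverse the string.
So "fixture" becomes "erut".

erut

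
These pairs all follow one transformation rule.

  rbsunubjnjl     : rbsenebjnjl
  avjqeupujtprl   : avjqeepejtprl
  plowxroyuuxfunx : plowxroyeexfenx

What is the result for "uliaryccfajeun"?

The pattern: replace every "u" with "e".
Doing the same to "uliaryccfajeun": "eliaryccfajeen".

eliaryccfajeen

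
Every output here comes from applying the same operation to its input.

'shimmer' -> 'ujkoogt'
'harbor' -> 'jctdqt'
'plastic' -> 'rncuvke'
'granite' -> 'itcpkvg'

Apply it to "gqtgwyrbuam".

The rule is to shift every letter 2 places forward in the alphabet (wrapping around).
"gqtgwyrbuam" → "isviyatdwco".

isviyatdwco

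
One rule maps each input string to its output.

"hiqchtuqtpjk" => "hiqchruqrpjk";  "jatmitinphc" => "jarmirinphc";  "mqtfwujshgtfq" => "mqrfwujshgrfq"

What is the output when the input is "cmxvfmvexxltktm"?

The transformation: replace every "t" with "r".
"cmxvfmvexxltktm" → "cmxvfmvexxlrkrm".

cmxvfmvexxlrkrm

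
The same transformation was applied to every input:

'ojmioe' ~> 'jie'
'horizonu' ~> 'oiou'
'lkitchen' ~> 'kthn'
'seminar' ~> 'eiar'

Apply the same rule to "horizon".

Looking at the pairs, the operation is to swap each adjacent pair of characters (1↔2, 3↔4, ...), then keep every other character starting from the first (positions 1st, 3rd, 5th, ...).
Starting from "horizon": after the first operation, "ohirozn"; after the second, "oion".
(Check on "horizonu": → "ohirozun" → "oiou" ✓)

oion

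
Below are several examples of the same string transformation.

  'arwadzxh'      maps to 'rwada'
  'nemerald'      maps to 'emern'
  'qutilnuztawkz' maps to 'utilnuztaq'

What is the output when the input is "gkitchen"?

The transformation: delete the last 3 characters, then move the first character to the end.
Doing the same to "gkitchen": "kitcg".
(Check on "qutilnuztawkz": → "qutilnuzta" → "utilnuztaq" ✓)

kitcg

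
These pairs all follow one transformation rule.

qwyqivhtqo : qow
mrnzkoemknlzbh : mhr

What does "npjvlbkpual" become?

nlp

What's happening: take characters alternately from the front and the back (1st, last, 2nd, 2nd-last, ...), then keep only the first 3 characters.
For "npjvlbkpual", step one produces "nlpajuvplkb"; step two turns that into "nlp".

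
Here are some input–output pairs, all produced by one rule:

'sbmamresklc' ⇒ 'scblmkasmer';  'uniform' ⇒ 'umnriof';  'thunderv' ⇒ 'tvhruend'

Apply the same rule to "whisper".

In each case the input is transformed by: take characters alternately from the front and the back (1st, last, 2nd, 2nd-last, ...).
Applying that to "whisper" gives "wrheips".

wrheips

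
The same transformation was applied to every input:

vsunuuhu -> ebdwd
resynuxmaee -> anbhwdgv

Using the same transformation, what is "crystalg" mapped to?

lahbc

What's happening: shift every letter 9 places forward in the alphabet (wrapping around), then delete the last 3 characters.
On "crystalg": the first step gives "lahbcjup", and the second then gives "lahbc".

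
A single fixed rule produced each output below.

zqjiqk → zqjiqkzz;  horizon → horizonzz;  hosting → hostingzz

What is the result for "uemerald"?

uemeraldzz

The pattern: append "zz".
For "uemerald" the result is "uemeraldzz".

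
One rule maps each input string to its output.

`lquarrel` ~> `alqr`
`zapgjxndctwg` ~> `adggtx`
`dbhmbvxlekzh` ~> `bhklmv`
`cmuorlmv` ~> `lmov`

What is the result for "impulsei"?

Each output is the input with this applied: keep every other character starting from the second (positions 2nd, 4th, 6th, ...), then sort the characters into alphabetical order.
Working it through for "impulsei": intermediate "musi", final "imsu".
(Check on "zapgjxndctwg": → "agxdtg" → "adggtx" ✓)

imsu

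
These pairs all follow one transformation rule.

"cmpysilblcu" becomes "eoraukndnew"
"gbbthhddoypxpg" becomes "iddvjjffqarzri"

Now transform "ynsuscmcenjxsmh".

Looking at the pairs, the operation is to shift every letter 2 places forward in the alphabet (wrapping around).
Doing the same to "ynsuscmcenjxsmh": "apuwueoegplzuoj".

apuwueoegplzuoj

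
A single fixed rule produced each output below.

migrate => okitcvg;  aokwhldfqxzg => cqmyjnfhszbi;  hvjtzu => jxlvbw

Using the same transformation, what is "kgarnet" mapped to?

The pattern: shift every letter 2 places forward in the alphabet (wrapping around).
On "kgarnet" that produces "mictpgv".

mictpgv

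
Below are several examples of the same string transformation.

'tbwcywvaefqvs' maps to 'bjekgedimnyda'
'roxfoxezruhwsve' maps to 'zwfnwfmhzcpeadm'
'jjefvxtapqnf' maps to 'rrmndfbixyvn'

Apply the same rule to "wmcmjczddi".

The rule is to shift every letter 8 places forward in the alphabet (wrapping around).
On "wmcmjczddi" that produces "eukurkhllq".

eukurkhllq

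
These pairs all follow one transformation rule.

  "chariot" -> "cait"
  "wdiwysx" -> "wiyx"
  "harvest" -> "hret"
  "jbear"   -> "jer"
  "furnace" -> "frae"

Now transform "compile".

cmie

Rule — keep every other character starting from the first (positions 1st, 3rd, 5th, ...).
So "compile" becomes "cmie".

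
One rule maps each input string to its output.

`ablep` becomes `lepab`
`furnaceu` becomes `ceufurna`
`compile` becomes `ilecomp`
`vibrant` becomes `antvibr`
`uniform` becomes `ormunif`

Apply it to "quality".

ityqual

Rule — move the last 3 characters to the front (rotate right by 3).
Doing the same to "quality": "ityqual".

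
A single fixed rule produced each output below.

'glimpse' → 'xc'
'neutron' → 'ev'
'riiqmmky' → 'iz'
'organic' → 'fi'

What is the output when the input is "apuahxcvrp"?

The rule is to shift every letter 9 places backward in the alphabet (wrapping around), then keep only the first 2 characters.
Applying both steps to "apuahxcvrp": "rglryotmig", then "rg".

rg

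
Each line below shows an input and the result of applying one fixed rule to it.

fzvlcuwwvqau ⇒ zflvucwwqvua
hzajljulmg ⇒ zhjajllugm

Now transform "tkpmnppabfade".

What's happening: swap each adjacent pair of characters (1↔2, 3↔4, ...).
"tkpmnppabfade" → "ktmppnapfbdae".

ktmppnapfbdae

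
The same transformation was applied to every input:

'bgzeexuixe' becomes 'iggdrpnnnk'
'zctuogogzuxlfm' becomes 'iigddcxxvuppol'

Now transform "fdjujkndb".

Looking at the pairs, the operation is to sort the characters into reverse alphabetical order, then shift every letter 9 places forward in the alphabet (wrapping around).
Working it through for "fdjujkndb": intermediate "unkjjfddb", final "dwtssommk".

dwtssommk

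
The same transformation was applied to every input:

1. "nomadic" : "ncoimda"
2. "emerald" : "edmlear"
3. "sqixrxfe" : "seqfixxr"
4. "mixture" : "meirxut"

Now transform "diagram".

The pattern: take characters alternately from the front and the back (1st, last, 2nd, 2nd-last, ...).
"diagram" → "dmiaarg".

dmiaarg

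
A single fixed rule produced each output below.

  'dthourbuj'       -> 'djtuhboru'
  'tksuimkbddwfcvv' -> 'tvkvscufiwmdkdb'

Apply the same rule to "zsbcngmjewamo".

zosmbacwnegjm

The rule is to take characters alternately from the front and the back (1st, last, 2nd, 2nd-last, ...).
So "zsbcngmjewamo" becomes "zosmbacwnegjm".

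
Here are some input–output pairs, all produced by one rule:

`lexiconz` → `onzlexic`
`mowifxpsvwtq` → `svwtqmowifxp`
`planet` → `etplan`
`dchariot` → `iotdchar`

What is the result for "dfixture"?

Looking at the pairs, the operation is to swap the front and back halves of the string, then move the first character to the end.
Doing the same to "dfixture": "uredfixt".

uredfixt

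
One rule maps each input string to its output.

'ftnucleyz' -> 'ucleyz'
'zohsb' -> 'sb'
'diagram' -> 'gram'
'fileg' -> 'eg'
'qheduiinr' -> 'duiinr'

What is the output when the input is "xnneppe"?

The pattern: delete the first 3 characters.
Applying that to "xnneppe" gives "eppe".

eppe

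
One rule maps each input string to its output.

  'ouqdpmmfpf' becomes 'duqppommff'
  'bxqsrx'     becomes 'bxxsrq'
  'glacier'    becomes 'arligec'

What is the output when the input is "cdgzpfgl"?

czplggfd

Rule — sort the characters into reverse alphabetical order, then move the last character to the front.
Applying that to "cdgzpfgl" gives "czplggfd".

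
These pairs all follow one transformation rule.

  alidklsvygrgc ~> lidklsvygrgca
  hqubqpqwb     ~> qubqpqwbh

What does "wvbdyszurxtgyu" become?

vbdyszurxtgyuw

Looking at the pairs, the operation is to move the first character to the end.
Doing the same to "wvbdyszurxtgyu": "vbdyszurxtgyuw".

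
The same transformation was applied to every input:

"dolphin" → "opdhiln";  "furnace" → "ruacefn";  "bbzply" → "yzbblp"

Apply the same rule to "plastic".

stacilp

What's happening: sort the characters into alphabetical order, then move the last 2 characters to the front (rotate right by 2).
"plastic" → "stacilp".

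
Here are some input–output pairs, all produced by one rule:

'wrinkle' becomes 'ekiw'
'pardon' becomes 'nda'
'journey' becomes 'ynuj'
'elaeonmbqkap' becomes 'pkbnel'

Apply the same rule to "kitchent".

teci

The pattern: reverse the string, then keep every other character starting from the first (positions 1st, 3rd, 5th, ...).
On "kitchent": the first step gives "tnehctik", and the second then gives "teci".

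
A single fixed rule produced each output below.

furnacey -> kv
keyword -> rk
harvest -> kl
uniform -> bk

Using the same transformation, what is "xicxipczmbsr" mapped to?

The transformation: keep one character in every 3, starting at position 3 (positions 3rd, 6th, 9th, ...), then shift every letter 7 places backward in the alphabet (wrapping around).
On "xicxipczmbsr" that produces "vifk".
(Check on "furnacey": → "rc" → "kv" ✓)

vifk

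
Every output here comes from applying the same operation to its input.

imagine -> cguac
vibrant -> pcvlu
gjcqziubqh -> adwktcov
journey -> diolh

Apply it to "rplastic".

What's happening: shift every letter 6 places backward in the alphabet (wrapping around), then delete the last 2 characters.
On "rplastic": the first step gives "ljfumncw", and the second then gives "ljfumn".

ljfumn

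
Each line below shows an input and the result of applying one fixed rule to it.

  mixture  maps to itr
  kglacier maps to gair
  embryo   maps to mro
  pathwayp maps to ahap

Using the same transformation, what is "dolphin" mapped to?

opi

Each output is the input with this applied: keep every other character starting from the second (positions 2nd, 4th, 6th, ...).
Applying that to "dolphin" gives "opi".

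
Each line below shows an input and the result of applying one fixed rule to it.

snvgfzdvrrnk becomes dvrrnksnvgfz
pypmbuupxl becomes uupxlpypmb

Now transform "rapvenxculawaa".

culawaarapvenx

Looking at the pairs, the operation is to swap the front and back halves of the string.
For "rapvenxculawaa" the result is "culawaarapvenx".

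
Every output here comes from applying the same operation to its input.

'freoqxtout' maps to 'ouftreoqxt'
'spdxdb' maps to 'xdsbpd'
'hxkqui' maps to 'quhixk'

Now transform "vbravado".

The rule is to swap the first and last characters, then move the last 3 characters to the front (rotate right by 3).
Working it through for "vbravado": intermediate "obravadv", final "advobrav".

advobrav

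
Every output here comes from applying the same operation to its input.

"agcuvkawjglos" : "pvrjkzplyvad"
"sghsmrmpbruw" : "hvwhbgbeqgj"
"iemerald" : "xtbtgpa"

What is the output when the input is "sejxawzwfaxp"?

htymplolupm

Rule — shift every letter 11 places backward in the alphabet (wrapping around), then delete the last character.
On "sejxawzwfaxp": the first step gives "htymplolupme", and the second then gives "htymplolupm".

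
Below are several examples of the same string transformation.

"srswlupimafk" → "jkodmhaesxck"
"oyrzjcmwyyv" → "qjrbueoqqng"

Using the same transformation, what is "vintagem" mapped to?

Looking at the pairs, the operation is to move the first character to the end, then shift every letter 8 places backward in the alphabet (wrapping around).
For "vintagem", step one produces "intagemv"; step two turns that into "aflsywen".

aflsywen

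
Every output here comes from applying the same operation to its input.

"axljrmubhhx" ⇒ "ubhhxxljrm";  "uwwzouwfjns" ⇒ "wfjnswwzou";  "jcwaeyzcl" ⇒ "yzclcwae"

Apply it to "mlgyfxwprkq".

The transformation: delete the first character, then swap the front and back halves of the string.
Working it through for "mlgyfxwprkq": intermediate "lgyfxwprkq", final "wprkqlgyfx".

wprkqlgyfx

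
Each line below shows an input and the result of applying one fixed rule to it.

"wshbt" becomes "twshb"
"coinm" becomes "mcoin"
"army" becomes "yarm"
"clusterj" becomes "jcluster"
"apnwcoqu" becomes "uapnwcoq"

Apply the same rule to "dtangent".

What's happening: move the last character to the front.
For "dtangent" the result is "tdtangen".

tdtangen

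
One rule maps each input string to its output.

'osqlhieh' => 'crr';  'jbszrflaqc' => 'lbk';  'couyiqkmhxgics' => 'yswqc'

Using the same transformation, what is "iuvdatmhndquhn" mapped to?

ekrax

The rule is to keep one character in every 3, starting at position 2 (positions 2nd, 5th, 8th, ...), then shift every letter 10 places forward in the alphabet (wrapping around).
Applying both steps to "iuvdatmhndquhn": "uahqn", then "ekrax".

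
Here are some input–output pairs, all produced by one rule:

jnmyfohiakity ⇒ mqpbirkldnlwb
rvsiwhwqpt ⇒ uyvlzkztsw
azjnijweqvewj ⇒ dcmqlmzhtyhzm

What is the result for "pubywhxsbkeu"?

The rule is to shift every letter 3 places forward in the alphabet (wrapping around).
So "pubywhxsbkeu" becomes "sxebzkavenhx".

sxebzkavenhx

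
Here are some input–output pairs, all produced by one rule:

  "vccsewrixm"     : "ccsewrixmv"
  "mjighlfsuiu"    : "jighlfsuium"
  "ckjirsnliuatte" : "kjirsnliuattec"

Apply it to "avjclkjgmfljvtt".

Looking at the pairs, the operation is to move the first character to the end.
So "avjclkjgmfljvtt" becomes "vjclkjgmfljvtta".

vjclkjgmfljvtta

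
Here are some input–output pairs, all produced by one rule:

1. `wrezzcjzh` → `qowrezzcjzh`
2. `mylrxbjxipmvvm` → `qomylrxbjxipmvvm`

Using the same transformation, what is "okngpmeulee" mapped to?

qookngpmeulee

Rule — prepend "qo".
So "okngpmeulee" becomes "qookngpmeulee".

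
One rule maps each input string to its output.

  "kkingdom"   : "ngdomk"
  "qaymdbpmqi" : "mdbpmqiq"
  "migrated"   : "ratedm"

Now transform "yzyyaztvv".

Each output is the input with this applied: move the first 3 characters to the end (rotate left by 3), then delete the last 2 characters.
"yzyyaztvv" → "yaztvvyzy" → "yaztvvy".

yaztvvy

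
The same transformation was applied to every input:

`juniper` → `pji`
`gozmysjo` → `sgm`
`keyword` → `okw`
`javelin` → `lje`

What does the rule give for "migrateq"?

The transformation: move the last 3 characters to the front (rotate right by 3), then keep one character in every 3, starting at position 1 (positions 1st, 4th, 7th, ...).
"migrateq" → "teqmigra" → "tmr".

tmr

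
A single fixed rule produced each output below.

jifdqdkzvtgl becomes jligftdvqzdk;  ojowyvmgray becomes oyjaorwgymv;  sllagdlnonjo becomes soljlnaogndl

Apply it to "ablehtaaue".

aebulaeaht

Rule — take characters alternately from the front and the back (1st, last, 2nd, 2nd-last, ...).
On "ablehtaaue" that produces "aebulaeaht".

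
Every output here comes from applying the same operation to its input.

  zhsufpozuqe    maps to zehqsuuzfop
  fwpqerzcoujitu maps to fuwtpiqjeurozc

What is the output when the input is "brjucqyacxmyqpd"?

bdrpjquycmqxyca

What's happening: take characters alternately from the front and the back (1st, last, 2nd, 2nd-last, ...).
Doing the same to "brjucqyacxmyqpd": "bdrpjquycmqxyca".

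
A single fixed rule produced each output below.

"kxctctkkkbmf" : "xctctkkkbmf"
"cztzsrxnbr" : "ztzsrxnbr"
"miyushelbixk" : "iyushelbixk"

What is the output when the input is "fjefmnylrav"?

Looking at the pairs, the operation is to delete the first character.
On "fjefmnylrav" that produces "jefmnylrav".

jefmnylrav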